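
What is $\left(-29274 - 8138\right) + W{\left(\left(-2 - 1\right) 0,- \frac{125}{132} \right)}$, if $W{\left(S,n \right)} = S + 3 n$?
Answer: $- \frac{1646253}{44} \approx -37415.0$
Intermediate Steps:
$\left(-29274 - 8138\right) + W{\left(\left(-2 - 1\right) 0,- \frac{125}{132} \right)} = \left(-29274 - 8138\right) + \left(\left(-2 - 1\right) 0 + 3 \left(- \frac{125}{132}\right)\right) = -37412 + \left(\left(-3\right) 0 + 3 \left(\left(-125\right) \frac{1}{132}\right)\right) = -37412 + \left(0 + 3 \left(- \frac{125}{132}\right)\right) = -37412 + \left(0 - \frac{125}{44}\right) = -37412 - \frac{125}{44} = - \frac{1646253}{44}$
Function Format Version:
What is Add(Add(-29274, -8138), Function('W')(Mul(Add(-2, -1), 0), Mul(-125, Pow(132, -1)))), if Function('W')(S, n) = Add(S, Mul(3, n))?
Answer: Rational(-1646253, 44) ≈ -37415.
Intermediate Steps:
Add(Add(-29274, -8138), Function('W')(Mul(Add(-2, -1), 0), Mul(-125, Pow(132, -1)))) = Add(Add(-29274, -8138), Add(Mul(Add(-2, -1), 0), Mul(3, Mul(-125, Pow(132, -1))))) = Add(-37412, Add(Mul(-3, 0), Mul(3, Mul(-125, Rational(1, 132))))) = Add(-37412, Add(0, Mul(3, Rational(-125, 132)))) = Add(-37412, Add(0, Rational(-125, 44))) = Add(-37412, Rational(-125, 44)) = Rational(-1646253, 44)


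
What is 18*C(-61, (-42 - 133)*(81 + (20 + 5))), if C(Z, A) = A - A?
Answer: 0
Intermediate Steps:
C(Z, A) = 0
18*C(-61, (-42 - 133)*(81 + (20 + 5))) = 18*0 = 0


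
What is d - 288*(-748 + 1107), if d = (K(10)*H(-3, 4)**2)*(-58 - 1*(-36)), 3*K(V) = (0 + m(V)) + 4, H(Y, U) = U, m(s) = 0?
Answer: -311584/3 ≈ -1.0386e+5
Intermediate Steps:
K(V) = 4/3 (K(V) = ((0 + 0) + 4)/3 = (0 + 4)/3 = (1/3)*4 = 4/3)
d = -1408/3 (d = ((4/3)*4**2)*(-58 - 1*(-36)) = ((4/3)*16)*(-58 + 36) = (64/3)*(-22) = -1408/3 ≈ -469.33)
d - 288*(-748 + 1107) = -1408/3 - 288*(-748 + 1107) = -1408/3 - 288*359 = -1408/3 - 1*103392 = -1408/3 - 103392 = -311584/3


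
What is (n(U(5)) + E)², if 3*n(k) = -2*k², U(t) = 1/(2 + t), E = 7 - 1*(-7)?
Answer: 4227136/21609 ≈ 195.62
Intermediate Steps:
E = 14 (E = 7 + 7 = 14)
n(k) = -2*k²/3 (n(k) = (-2*k²)/3 = -2*k²/3)
(n(U(5)) + E)² = (-2/(3*(2 + 5)²) + 14)² = (-2*(1/7)²/3 + 14)² = (-2*(⅐)²/3 + 14)² = (-⅔*1/49 + 14)² = (-2/147 + 14)² = (2056/147)² = 4227136/21609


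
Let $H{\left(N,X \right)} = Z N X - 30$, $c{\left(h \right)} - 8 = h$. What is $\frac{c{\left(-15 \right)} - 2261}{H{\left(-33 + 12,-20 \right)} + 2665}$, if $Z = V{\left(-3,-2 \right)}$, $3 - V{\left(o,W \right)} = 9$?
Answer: $- \frac{2268}{115} \approx -19.722$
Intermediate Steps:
$V{\left(o,W \right)} = -6$ ($V{\left(o,W \right)} = 3 - 9 = -6$)
$Z = -6$
$c{\left(h \right)} = 8 + h$
$H{\left(N,X \right)} = -30 - 6 N X$ ($H{\left(N,X \right)} = - 6 N X - 30 = -30 - 6 N X$)
$\frac{c{\left(-15 \right)} - 2261}{H{\left(-33 + 12,-20 \right)} + 2665} = \frac{\left(8 - 15\right) - 2261}{\left(-30 - 6 \left(-33 + 12\right) \left(-20\right)\right) + 2665} = \frac{-7 - 2261}{\left(-30 - \left(-126\right) \left(-20\right)\right) + 2665} = - \frac{2268}{\left(-30 - 2520\right) + 2665} = - \frac{2268}{-2550 + 2665} = - \frac{2268}{115}$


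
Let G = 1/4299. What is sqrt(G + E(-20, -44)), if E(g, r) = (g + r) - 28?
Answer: I*sqrt(1700284593)/4299 ≈ 9.5916*I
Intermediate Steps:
E(g, r) = -28 + g + r
G = 1/4299 ≈ 0.00023261
sqrt(G + E(-20, -44)) = sqrt(1/4299 + (-28 - 20 - 44)) = sqrt(1/4299 - 92) = sqrt(-395507/4299) = I*sqrt(1700284593)/4299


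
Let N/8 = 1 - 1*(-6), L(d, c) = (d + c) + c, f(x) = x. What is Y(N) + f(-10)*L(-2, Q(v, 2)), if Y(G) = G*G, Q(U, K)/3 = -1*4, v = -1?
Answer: 3396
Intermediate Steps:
Q(U, K) = -12 (Q(U, K) = 3*(-1*4) = 3*(-4) = -12)
L(d, c) = d + 2*c (L(d, c) = (c + d) + c = d + 2*c)
N = 56 (N = 8*(1 - 1*(-6)) = 8*(1 + 6) = 8*7 = 56)
Y(G) = G²
Y(N) + f(-10)*L(-2, Q(v, 2)) = 56² - 10*(-2 + 2*(-12)) = 3136 - 10*(-2 - 24) = 3136 - 10*(-26) = 3136 + 260 = 3396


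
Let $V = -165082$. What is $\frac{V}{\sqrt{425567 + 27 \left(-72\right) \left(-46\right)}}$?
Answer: $- \frac{165082 \sqrt{514991}}{514991} \approx -230.04$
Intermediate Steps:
$\frac{V}{\sqrt{425567 + 27 \left(-72\right) \left(-46\right)}} = - \frac{165082}{\sqrt{425567 + 27 \left(-72\right) \left(-46\right)}} = - \frac{165082}{\sqrt{425567 - -89424}} = - \frac{165082}{\sqrt{425567 + 89424}} = - \frac{165082}{\sqrt{514991}} = - 165082 \frac{\sqrt{514991}}{514991} = - \frac{165082 \sqrt{514991}}{514991}$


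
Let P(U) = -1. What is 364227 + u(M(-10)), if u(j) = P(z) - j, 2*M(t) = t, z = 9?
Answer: 364231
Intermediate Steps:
M(t) = t/2
u(j) = -1 - j
364227 + u(M(-10)) = 364227 + (-1 - (-10)/2) = 364227 + (-1 - 1*(-5)) = 364227 + (-1 + 5) = 364227 + 4 = 364231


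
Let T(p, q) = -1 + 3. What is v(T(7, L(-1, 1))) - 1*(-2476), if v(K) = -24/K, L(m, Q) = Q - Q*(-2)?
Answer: 2464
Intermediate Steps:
L(m, Q) = 3*Q (L(m, Q) = Q - (-2)*Q = Q + 2*Q = 3*Q)
T(p, q) = 2
v(T(7, L(-1, 1))) - 1*(-2476) = -24/2 - 1*(-2476) = -24*½ + 2476 = -12 + 2476 = 2464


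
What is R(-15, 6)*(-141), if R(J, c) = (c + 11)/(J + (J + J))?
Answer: 799/15 ≈ 53.267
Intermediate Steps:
R(J, c) = (11 + c)/(3*J) (R(J, c) = (11 + c)/(J + 2*J) = (11 + c)/((3*J)) = (11 + c)*(1/(3*J)) = (11 + c)/(3*J))
R(-15, 6)*(-141) = ((⅓)*(11 + 6)/(-15))*(-141) = ((⅓)*(-1/15)*17)*(-141) = -17/45*(-141) = 799/15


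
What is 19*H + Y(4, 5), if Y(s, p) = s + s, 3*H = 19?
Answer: 385/3 ≈ 128.33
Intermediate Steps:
H = 19/3 (H = (1/3)*19 = 19/3 ≈ 6.3333)
Y(s, p) = 2*s
19*H + Y(4, 5) = 19*(19/3) + 2*4 = 361/3 + 8 = 385/3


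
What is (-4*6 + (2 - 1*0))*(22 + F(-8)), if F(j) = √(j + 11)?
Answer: -484 - 22*√3 ≈ -522.11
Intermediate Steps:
F(j) = √(11 + j)
(-4*6 + (2 - 1*0))*(22 + F(-8)) = (-4*6 + (2 - 1*0))*(22 + √(11 - 8)) = (-24 + (2 + 0))*(22 + √3) = (-24 + 2)*(22 + √3) = -22*(22 + √3) = -484 - 22*√3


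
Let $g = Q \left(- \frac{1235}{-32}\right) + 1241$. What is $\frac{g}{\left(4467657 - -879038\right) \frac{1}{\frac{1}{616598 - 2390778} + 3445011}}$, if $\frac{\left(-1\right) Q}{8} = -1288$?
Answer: $\frac{56701669827437183}{220604635700} \approx 2.5703 \cdot 10^{5}$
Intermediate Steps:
$Q = 10304$ ($Q = \left(-8\right) \left(-1288\right) = 10304$)
$g = 398911$ ($g = 10304 \left(- \frac{1235}{-32}\right) + 1241 = 10304 \left(\left(-1235\right) \left(- \frac{1}{32}\right)\right) + 1241 = 10304 \cdot \frac{1235}{32} + 1241 = 397670 + 1241 = 398911$)
$\frac{g}{\left(4467657 - -879038\right) \frac{1}{\frac{1}{616598 - 2390778} + 3445011}} = \frac{398911}{\left(4467657 - -879038\right) \frac{1}{\frac{1}{616598 - 2390778} + 3445011}} = \frac{398911}{\left(4467657 + \left(-244 + 879282\right)\right) \frac{1}{\frac{1}{-1774180} + 3445011}} = \frac{398911}{\left(4467657 + 879038\right) \frac{1}{- \frac{1}{1774180} + 3445011}} = \frac{398911}{5346695 \frac{1}{\frac{6112069615979}{1774180}}} = \frac{398911}{5346695 \cdot \frac{1774180}{6112069615979}} = \frac{398911}{\frac{9485999335100}{6112069615979}} = 398911 \cdot \frac{6112069615979}{9485999335100} = \frac{56701669827437183}{220604635700}$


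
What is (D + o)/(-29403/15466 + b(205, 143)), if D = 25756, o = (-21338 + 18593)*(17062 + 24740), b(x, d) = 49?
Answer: -161297352004/66221 ≈ -2.4357e+6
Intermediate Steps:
o = -114746490 (o = -2745*41802 = -114746490)
(D + o)/(-29403/15466 + b(205, 143)) = (25756 - 114746490)/(-29403/15466 + 49) = -114720734/(-29403*1/15466 + 49) = -114720734/(-2673/1406 + 49) = -114720734/66221/1406 = -114720734*1406/66221 = -161297352004/66221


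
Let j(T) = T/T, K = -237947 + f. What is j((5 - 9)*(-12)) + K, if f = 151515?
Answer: -86431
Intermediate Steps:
K = -86432 (K = -237947 + 151515 = -86432)
j(T) = 1
j((5 - 9)*(-12)) + K = 1 - 86432 = -86431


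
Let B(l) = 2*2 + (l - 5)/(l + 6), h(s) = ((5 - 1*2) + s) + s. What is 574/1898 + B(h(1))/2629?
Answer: 758319/2494921 ≈ 0.30395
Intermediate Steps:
h(s) = 3 + 2*s (h(s) = ((5 - 2) + s) + s = (3 + s) + s = 3 + 2*s)
B(l) = 4 + (-5 + l)/(6 + l)
574/1898 + B(h(1))/2629 = 574/1898 + ((19 + 5*(3 + 2*1))/(6 + (3 + 2*1)))/2629 = 574*(1/1898) + ((19 + 5*(3 + 2))/(6 + (3 + 2)))*(1/2629) = 287/949 + ((19 + 5*5)/(6 + 5))*(1/2629) = 287/949 + ((19 + 25)/11)*(1/2629) = 287/949 + ((1/11)*44)*(1/2629) = 287/949 + 4*(1/2629) = 287/949 + 4/2629 = 758319/2494921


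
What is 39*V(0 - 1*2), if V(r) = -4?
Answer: -156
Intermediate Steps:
39*V(0 - 1*2) = 39*(-4) = -156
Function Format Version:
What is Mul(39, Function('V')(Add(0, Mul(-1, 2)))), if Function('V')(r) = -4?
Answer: -156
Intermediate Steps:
Mul(39, Function('V')(Add(0, Mul(-1, 2)))) = Mul(39, -4) = -156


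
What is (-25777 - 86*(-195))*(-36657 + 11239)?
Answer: 228939926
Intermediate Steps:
(-25777 - 86*(-195))*(-36657 + 11239) = (-25777 + 16770)*(-25418) = -9007*(-25418) = 228939926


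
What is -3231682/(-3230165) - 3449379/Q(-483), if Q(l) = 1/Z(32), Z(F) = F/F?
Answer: -11142060085853/3230165 ≈ -3.4494e+6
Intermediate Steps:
Z(F) = 1
Q(l) = 1 (Q(l) = 1/1 = 1)
-3231682/(-3230165) - 3449379/Q(-483) = -3231682/(-3230165) - 3449379/1 = -3231682*(-1/3230165) - 3449379*1 = 3231682/3230165 - 3449379 = -11142060085853/3230165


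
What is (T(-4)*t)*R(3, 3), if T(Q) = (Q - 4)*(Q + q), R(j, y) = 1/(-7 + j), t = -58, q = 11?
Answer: -812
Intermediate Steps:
T(Q) = (-4 + Q)*(11 + Q) (T(Q) = (Q - 4)*(Q + 11) = (-4 + Q)*(11 + Q))
(T(-4)*t)*R(3, 3) = ((-44 + (-4)² + 7*(-4))*(-58))/(-7 + 3) = ((-44 + 16 - 28)*(-58))/(-4) = -56*(-58)*(-¼) = 3248*(-¼) = -812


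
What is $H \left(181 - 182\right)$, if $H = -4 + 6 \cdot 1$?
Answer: $-2$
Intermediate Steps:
$H = 2$ ($H = -4 + 6 = 2$)
$H \left(181 - 182\right) = 2 \left(181 - 182\right) = 2 \left(-1\right) = -2$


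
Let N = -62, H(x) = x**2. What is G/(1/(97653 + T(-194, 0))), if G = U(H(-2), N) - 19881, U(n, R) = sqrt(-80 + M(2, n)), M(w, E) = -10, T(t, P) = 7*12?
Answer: -1943109297 + 293211*I*sqrt(10) ≈ -1.9431e+9 + 9.2722e+5*I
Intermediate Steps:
T(t, P) = 84
U(n, R) = 3*I*sqrt(10) (U(n, R) = sqrt(-80 - 10) = sqrt(-90) = 3*I*sqrt(10))
G = -19881 + 3*I*sqrt(10) (G = 3*I*sqrt(10) - 19881 = -19881 + 3*I*sqrt(10) ≈ -19881.0 + 9.4868*I)
G/(1/(97653 + T(-194, 0))) = (-19881 + 3*I*sqrt(10))/(1/(97653 + 84)) = (-19881 + 3*I*sqrt(10))/(1/97737) = (-19881 + 3*I*sqrt(10))*97737 = -1943109297 + 293211*I*sqrt(10)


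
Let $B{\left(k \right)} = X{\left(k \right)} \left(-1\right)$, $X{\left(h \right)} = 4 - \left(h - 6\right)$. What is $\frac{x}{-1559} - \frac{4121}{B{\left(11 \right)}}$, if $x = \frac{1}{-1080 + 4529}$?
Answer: $- \frac{22158579912}{5376991} \approx -4121.0$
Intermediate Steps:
$X{\left(h \right)} = 10 - h$ ($X{\left(h \right)} = 4 - \left(h - 6\right) = 4 - \left(-6 + h\right) = 10 - h$)
$B{\left(k \right)} = -10 + k$ ($B{\left(k \right)} = \left(10 - k\right) \left(-1\right) = -10 + k$)
$x = \frac{1}{3449} \approx 0.00028994$
$\frac{x}{-1559} - \frac{4121}{B{\left(11 \right)}} = \frac{1}{3449 \left(-1559\right)} - \frac{4121}{-10 + 11} = \frac{1}{3449} \left(- \frac{1}{1559}\right) - \frac{4121}{1} = - \frac{1}{5376991} - 4121 = - \frac{22158579912}{5376991}$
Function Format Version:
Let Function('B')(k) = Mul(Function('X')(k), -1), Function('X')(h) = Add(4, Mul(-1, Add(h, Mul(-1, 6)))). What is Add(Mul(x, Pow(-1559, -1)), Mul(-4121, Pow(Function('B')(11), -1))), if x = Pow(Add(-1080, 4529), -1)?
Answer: Rational(-22158579912, 5376991) ≈ -4121.0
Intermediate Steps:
Function('X')(h) = Add(10, Mul(-1, h)) (Function('X')(h) = Add(4, Mul(-1, Add(h, -6))) = Add(4, Mul(-1, Add(-6, h))) = Add(4, Add(6, Mul(-1, h))) = Add(10, Mul(-1, h)))
Function('B')(k) = Add(-10, k) (Function('B')(k) = Mul(Add(10, Mul(-1, k)), -1) = Add(-10, k))
x = Rational(1, 3449) (x = Pow(3449, -1) = Rational(1, 3449) ≈ 0.00028994)
Add(Mul(x, Pow(-1559, -1)), Mul(-4121, Pow(Function('B')(11), -1))) = Add(Mul(Rational(1, 3449), Pow(-1559, -1)), Mul(-4121, Pow(Add(-10, 11), -1))) = Add(Mul(Rational(1, 3449), Rational(-1, 1559)), Mul(-4121, Pow(1, -1))) = Add(Rational(-1, 5376991), Mul(-4121, 1)) = Add(Rational(-1, 5376991), -4121) = Rational(-22158579912, 5376991)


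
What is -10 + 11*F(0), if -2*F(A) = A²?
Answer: -10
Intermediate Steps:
F(A) = -A²/2
-10 + 11*F(0) = -10 + 11*(-½*0²) = -10 + 11*(-½*0) = -10 + 11*0 = -10 + 0 = -10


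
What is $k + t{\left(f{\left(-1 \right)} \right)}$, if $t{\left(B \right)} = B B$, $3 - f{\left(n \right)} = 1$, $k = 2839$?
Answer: $2843$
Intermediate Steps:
$f{\left(n \right)} = 2$ ($f{\left(n \right)} = 3 - 1 = 2$)
$t{\left(B \right)} = B^{2}$
$k + t{\left(f{\left(-1 \right)} \right)} = 2839 + 2^{2} = 2839 + 4 = 2843$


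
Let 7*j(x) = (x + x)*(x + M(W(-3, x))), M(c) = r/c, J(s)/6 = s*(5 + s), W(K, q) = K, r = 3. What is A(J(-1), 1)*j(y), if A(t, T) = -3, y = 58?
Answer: -19836/7 ≈ -2833.7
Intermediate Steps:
J(s) = 6*s*(5 + s) (J(s) = 6*(s*(5 + s)) = 6*s*(5 + s))
M(c) = 3/c
j(x) = 2*x*(-1 + x)/7 (j(x) = ((x + x)*(x + 3/(-3)))/7 = ((2*x)*(x + 3*(-1/3)))/7 = ((2*x)*(x - 1))/7 = ((2*x)*(-1 + x))/7 = (2*x*(-1 + x))/7 = 2*x*(-1 + x)/7)
A(J(-1), 1)*j(y) = -6*58*(-1 + 58)/7 = -6*58*57/7 = -3*6612/7 = -19836/7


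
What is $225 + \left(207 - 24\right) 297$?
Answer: $54576$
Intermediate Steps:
$225 + \left(207 - 24\right) 297 = 225 + 183 \cdot 297 = 225 + 54351 = 54576$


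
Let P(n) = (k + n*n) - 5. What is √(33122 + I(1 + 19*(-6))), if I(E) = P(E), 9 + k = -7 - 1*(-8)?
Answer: √45878 ≈ 214.19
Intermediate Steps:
k = -8 (k = -9 + (-7 - 1*(-8)) = -9 + (-7 + 8) = -9 + 1 = -8)
P(n) = -13 + n² (P(n) = (-8 + n*n) - 5 = (-8 + n²) - 5 = -13 + n²)
I(E) = -13 + E²
√(33122 + I(1 + 19*(-6))) = √(33122 + (-13 + (1 + 19*(-6))²)) = √(33122 + (-13 + (1 - 114)²)) = √(33122 + (-13 + (-113)²)) = √(33122 + (-13 + 12769)) = √(33122 + 12756) = √45878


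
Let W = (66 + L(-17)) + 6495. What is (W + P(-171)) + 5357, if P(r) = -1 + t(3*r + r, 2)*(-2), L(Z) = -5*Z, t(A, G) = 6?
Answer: 11990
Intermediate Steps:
P(r) = -13 (P(r) = -1 + 6*(-2) = -1 - 12 = -13)
W = 6646 (W = (66 - 5*(-17)) + 6495 = (66 + 85) + 6495 = 151 + 6495 = 6646)
(W + P(-171)) + 5357 = (6646 - 13) + 5357 = 6633 + 5357 = 11990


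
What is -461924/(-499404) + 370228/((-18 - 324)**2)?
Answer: 4977537976/1216922697 ≈ 4.0903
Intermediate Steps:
-461924/(-499404) + 370228/((-18 - 324)**2) = -461924*(-1/499404) + 370228/((-342)**2) = 115481/124851 + 370228/116964 = 115481/124851 + 370228*(1/116964) = 115481/124851 + 92557/29241 = 4977537976/1216922697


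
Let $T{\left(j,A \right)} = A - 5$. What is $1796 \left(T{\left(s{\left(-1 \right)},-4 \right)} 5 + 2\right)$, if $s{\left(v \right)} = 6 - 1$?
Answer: $-77228$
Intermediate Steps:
$s{\left(v \right)} = 5$
$T{\left(j,A \right)} = -5 + A$ ($T{\left(j,A \right)} = A - 5 = -5 + A$)
$1796 \left(T{\left(s{\left(-1 \right)},-4 \right)} 5 + 2\right) = 1796 \left(\left(-5 - 4\right) 5 + 2\right) = 1796 \left(\left(-9\right) 5 + 2\right) = 1796 \left(-45 + 2\right) = 1796 \left(-43\right) = -77228$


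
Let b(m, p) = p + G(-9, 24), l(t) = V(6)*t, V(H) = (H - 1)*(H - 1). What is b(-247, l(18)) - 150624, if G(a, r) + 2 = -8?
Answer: -150184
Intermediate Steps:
G(a, r) = -10 (G(a, r) = -2 - 8 = -10)
V(H) = (-1 + H)² (V(H) = (-1 + H)*(-1 + H) = (-1 + H)²)
l(t) = 25*t (l(t) = (-1 + 6)²*t = 5²*t = 25*t)
b(m, p) = -10 + p (b(m, p) = p - 10 = -10 + p)
b(-247, l(18)) - 150624 = (-10 + 25*18) - 150624 = (-10 + 450) - 150624 = 440 - 150624 = -150184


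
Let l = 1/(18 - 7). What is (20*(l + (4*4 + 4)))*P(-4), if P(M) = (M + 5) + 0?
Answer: 4420/11 ≈ 401.82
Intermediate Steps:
l = 1/11 ≈ 0.090909
P(M) = 5 + M (P(M) = (5 + M) + 0 = 5 + M)
(20*(l + (4*4 + 4)))*P(-4) = (20*(1/11 + (4*4 + 4)))*(5 - 4) = (20*(1/11 + (16 + 4)))*1 = (20*(1/11 + 20))*1 = (20*(221/11))*1 = (4420/11)*1 = 4420/11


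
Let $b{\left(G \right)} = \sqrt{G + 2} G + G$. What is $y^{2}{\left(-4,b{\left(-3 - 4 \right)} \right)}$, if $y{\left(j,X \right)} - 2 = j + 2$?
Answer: $0$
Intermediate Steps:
$b{\left(G \right)} = G + G \sqrt{2 + G}$ ($b{\left(G \right)} = \sqrt{2 + G} G + G = G \sqrt{2 + G} + G = G + G \sqrt{2 + G}$)
$y{\left(j,X \right)} = 4 + j$ ($y{\left(j,X \right)} = 2 + \left(j + 2\right) = 2 + \left(2 + j\right) = 4 + j$)
$y^{2}{\left(-4,b{\left(-3 - 4 \right)} \right)} = \left(4 - 4\right)^{2} = 0^{2} = 0$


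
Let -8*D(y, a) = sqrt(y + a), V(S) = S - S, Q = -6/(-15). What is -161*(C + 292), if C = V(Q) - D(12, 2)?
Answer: -47012 - 161*sqrt(14)/8 ≈ -47087.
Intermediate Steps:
Q = 2/5 (Q = -6*(-1/15) = 2/5 ≈ 0.40000)
V(S) = 0
D(y, a) = -sqrt(a + y)/8 (D(y, a) = -sqrt(y + a)/8 = -sqrt(a + y)/8)
C = sqrt(14)/8 (C = 0 - (-1)*sqrt(2 + 12)/8 = 0 - (-1)*sqrt(14)/8 = 0 + sqrt(14)/8 = sqrt(14)/8 ≈ 0.46771)
-161*(C + 292) = -161*(sqrt(14)/8 + 292) = -161*(292 + sqrt(14)/8) = -47012 - 161*sqrt(14)/8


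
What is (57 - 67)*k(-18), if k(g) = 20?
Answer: -200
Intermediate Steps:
(57 - 67)*k(-18) = (57 - 67)*20 = -10*20 = -200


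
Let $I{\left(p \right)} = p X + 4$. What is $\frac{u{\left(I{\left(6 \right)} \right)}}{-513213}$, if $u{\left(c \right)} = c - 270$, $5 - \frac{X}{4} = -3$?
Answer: $\frac{74}{513213} \approx 0.00014419$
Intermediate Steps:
$X = 32$ ($X = 20 - -12 = 20 + 12 = 32$)
$I{\left(p \right)} = 4 + 32 p$ ($I{\left(p \right)} = p 32 + 4 = 32 p + 4 = 4 + 32 p$)
$u{\left(c \right)} = -270 + c$
$\frac{u{\left(I{\left(6 \right)} \right)}}{-513213} = \frac{-270 + \left(4 + 32 \cdot 6\right)}{-513213} = \left(-270 + \left(4 + 192\right)\right) \left(- \frac{1}{513213}\right) = \left(-270 + 196\right) \left(- \frac{1}{513213}\right) = \left(-74\right) \left(- \frac{1}{513213}\right) = \frac{74}{513213}$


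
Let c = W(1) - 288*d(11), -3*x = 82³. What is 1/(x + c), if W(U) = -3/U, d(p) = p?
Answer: -3/560881 ≈ -5.3487e-6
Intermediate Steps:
x = -551368/3 (x = -⅓*82³ = -⅓*551368 = -551368/3 ≈ -1.8379e+5)
c = -3171 (c = -3/1 - 288*11 = -3*1 - 3168 = -3 - 3168 = -3171)
1/(x + c) = 1/(-551368/3 - 3171) = 1/(-560881/3) = -3/560881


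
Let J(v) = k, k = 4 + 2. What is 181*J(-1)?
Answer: 1086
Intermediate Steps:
k = 6
J(v) = 6
181*J(-1) = 181*6 = 1086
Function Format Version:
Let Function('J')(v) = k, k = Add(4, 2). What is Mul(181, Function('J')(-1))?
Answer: 1086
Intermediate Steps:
k = 6
Function('J')(v) = 6
Mul(181, Function('J')(-1)) = Mul(181, 6) = 1086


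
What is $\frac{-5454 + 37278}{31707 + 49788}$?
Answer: $\frac{3536}{9055} \approx 0.3905$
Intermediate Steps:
$\frac{-5454 + 37278}{31707 + 49788} = \frac{31824}{81495} = 31824 \cdot \frac{1}{81495} = \frac{3536}{9055}$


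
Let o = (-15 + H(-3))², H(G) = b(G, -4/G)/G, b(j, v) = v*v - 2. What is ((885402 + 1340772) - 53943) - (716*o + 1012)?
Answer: 1466533807/729 ≈ 2.0117e+6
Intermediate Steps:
b(j, v) = -2 + v² (b(j, v) = v² - 2 = -2 + v²)
H(G) = (-2 + 16/G²)/G (H(G) = (-2 + (-4/G)²)/G = (-2 + 16/G²)/G)
o = 162409/729 (o = (-15 + (-2/(-3) + 16/(-3)³))² = (-15 + (-2*(-⅓) + 16*(-1/27)))² = (-15 + (⅔ - 16/27))² = (-15 + 2/27)² = (-403/27)² = 162409/729 ≈ 222.78)
((885402 + 1340772) - 53943) - (716*o + 1012) = ((885402 + 1340772) - 53943) - (716*(162409/729) + 1012) = (2226174 - 53943) - (116284844/729 + 1012) = 2172231 - 1*117022592/729 = 2172231 - 117022592/729 = 1466533807/729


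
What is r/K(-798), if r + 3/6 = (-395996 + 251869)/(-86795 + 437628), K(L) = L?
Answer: 213029/186643156 ≈ 0.0011414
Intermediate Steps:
r = -639087/701666 (r = -1/2 + (-395996 + 251869)/(-86795 + 437628) = -1/2 - 144127/350833 = -639087/701666 ≈ -0.91081)
r/K(-798) = -639087/701666/(-798) = -639087/701666*(-1/798) = 213029/186643156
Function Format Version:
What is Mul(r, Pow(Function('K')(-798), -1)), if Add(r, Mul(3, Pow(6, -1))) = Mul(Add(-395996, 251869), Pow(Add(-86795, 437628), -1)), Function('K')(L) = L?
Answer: Rational(213029, 186643156) ≈ 0.0011414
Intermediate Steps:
r = Rational(-639087, 701666) (r = Add(Rational(-1, 2), Mul(Add(-395996, 251869), Pow(Add(-86795, 437628), -1))) = Add(Rational(-1, 2), Mul(-144127, Pow(350833, -1))) = Add(Rational(-1, 2), Mul(-144127, Rational(1, 350833))) = Add(Rational(-1, 2), Rational(-144127, 350833)) = Rational(-639087, 701666) ≈ -0.91081)
Mul(r, Pow(Function('K')(-798), -1)) = Mul(Rational(-639087, 701666), Pow(-798, -1)) = Mul(Rational(-639087, 701666), Rational(-1, 798)) = Rational(213029, 186643156)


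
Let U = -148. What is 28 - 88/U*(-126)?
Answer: -1736/37 ≈ -46.919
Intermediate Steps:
28 - 88/U*(-126) = 28 - 88/(-148)*(-126) = 28 - 88*(-1/148)*(-126) = 28 + (22/37)*(-126) = 28 - 2772/37 = -1736/37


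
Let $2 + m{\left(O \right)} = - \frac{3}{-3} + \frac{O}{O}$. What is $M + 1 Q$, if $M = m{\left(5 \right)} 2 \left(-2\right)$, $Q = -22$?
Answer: $-22$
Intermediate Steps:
$m{\left(O \right)} = 0$ ($m{\left(O \right)} = -2 + \left(- \frac{3}{-3} + \frac{O}{O}\right) = -2 + \left(\left(-3\right) \left(- \frac{1}{3}\right) + 1\right) = -2 + \left(1 + 1\right) = -2 + 2 = 0$)
$M = 0$ ($M = 0 \cdot 2 \left(-2\right) = 0 \left(-2\right) = 0$)
$M + 1 Q = 0 + 1 \left(-22\right) = 0 - 22 = -22$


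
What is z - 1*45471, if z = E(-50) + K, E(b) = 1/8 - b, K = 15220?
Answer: -241607/8 ≈ -30201.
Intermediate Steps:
E(b) = 1/8 - b
z = 122161/8 (z = (1/8 - 1*(-50)) + 15220 = (1/8 + 50) + 15220 = 401/8 + 15220 = 122161/8 ≈ 15270.)
z - 1*45471 = 122161/8 - 1*45471 = 122161/8 - 45471 = -241607/8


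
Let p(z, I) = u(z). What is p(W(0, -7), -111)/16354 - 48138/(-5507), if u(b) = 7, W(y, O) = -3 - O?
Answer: 787287401/90061478 ≈ 8.7417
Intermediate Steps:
p(z, I) = 7
p(W(0, -7), -111)/16354 - 48138/(-5507) = 7/16354 - 48138/(-5507) = 7*(1/16354) - 48138*(-1/5507) = 7/16354 + 48138/5507 = 787287401/90061478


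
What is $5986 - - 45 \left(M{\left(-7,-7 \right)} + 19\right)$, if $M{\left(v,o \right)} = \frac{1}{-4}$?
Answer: $\frac{27319}{4} \approx 6829.8$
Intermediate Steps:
$M{\left(v,o \right)} = - \frac{1}{4}$
$5986 - - 45 \left(M{\left(-7,-7 \right)} + 19\right) = 5986 - - 45 \left(- \frac{1}{4} + 19\right) = 5986 - \left(-45\right) \frac{75}{4} = 5986 - - \frac{3375}{4} = 5986 + \frac{3375}{4} = \frac{27319}{4}$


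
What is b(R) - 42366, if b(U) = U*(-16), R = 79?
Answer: -43630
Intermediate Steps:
b(U) = -16*U
b(R) - 42366 = -16*79 - 42366 = -1264 - 42366 = -43630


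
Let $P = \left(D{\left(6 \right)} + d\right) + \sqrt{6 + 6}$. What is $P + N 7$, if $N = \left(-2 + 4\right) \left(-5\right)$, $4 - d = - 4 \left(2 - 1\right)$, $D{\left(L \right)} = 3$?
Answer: $-59 + 2 \sqrt{3} \approx -55.536$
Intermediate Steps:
$d = 8$ ($d = 4 - - 4 \left(2 - 1\right) = 4 - \left(-4\right) 1 = 4 - -4 = 4 + 4 = 8$)
$N = -10$ ($N = 2 \left(-5\right) = -10$)
$P = 11 + 2 \sqrt{3}$ ($P = \left(3 + 8\right) + \sqrt{6 + 6} = 11 + \sqrt{12} = 11 + 2 \sqrt{3} \approx 14.464$)
$P + N 7 = \left(11 + 2 \sqrt{3}\right) - 70 = -59 + 2 \sqrt{3}$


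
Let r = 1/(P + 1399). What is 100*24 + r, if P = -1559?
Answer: 383999/160 ≈ 2400.0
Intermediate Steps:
r = -1/160 (r = 1/(-1559 + 1399) = 1/(-160) = -1/160 ≈ -0.0062500)
100*24 + r = 100*24 - 1/160 = 2400 - 1/160 = 383999/160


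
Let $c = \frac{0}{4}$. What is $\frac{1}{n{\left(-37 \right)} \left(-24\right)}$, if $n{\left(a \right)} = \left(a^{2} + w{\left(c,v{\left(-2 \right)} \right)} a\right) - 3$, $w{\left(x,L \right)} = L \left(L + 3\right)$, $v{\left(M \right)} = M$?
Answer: $- \frac{1}{34560} \approx -2.8935 \cdot 10^{-5}$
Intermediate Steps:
$c = 0$ ($c = 0 \cdot \frac{1}{4} = 0$)
$w{\left(x,L \right)} = L \left(3 + L\right)$
$n{\left(a \right)} = -3 + a^{2} - 2 a$ ($n{\left(a \right)} = \left(a^{2} + - 2 \left(3 - 2\right) a\right) - 3 = \left(a^{2} + \left(-2\right) 1 a\right) - 3 = \left(a^{2} - 2 a\right) - 3 = -3 + a^{2} - 2 a$)
$\frac{1}{n{\left(-37 \right)} \left(-24\right)} = \frac{1}{\left(-3 + \left(-37\right)^{2} - -74\right) \left(-24\right)} = \frac{1}{\left(-3 + 1369 + 74\right) \left(-24\right)} = \frac{1}{1440 \left(-24\right)} = \frac{1}{-34560} = - \frac{1}{34560}$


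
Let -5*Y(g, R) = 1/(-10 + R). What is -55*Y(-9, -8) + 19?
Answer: 331/18 ≈ 18.389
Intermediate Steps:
Y(g, R) = -1/(5*(-10 + R))
-55*Y(-9, -8) + 19 = -(-55)/(-50 + 5*(-8)) + 19 = -(-55)/(-50 - 40) + 19 = -(-55)/(-90) + 19 = -(-55)*(-1)/90 + 19 = -55*1/90 + 19 = -11/18 + 19 = 331/18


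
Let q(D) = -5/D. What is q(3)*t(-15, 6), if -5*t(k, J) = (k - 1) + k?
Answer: -31/3 ≈ -10.333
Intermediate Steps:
t(k, J) = ⅕ - 2*k/5 (t(k, J) = -((k - 1) + k)/5 = -((-1 + k) + k)/5 = -(-1 + 2*k)/5 = ⅕ - 2*k/5)
q(3)*t(-15, 6) = (-5/3)*(⅕ - ⅖*(-15)) = (-5*⅓)*(⅕ + 6) = -5/3*31/5 = -31/3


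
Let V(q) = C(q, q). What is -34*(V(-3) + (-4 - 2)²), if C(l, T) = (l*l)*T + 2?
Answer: -374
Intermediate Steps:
C(l, T) = 2 + T*l² (C(l, T) = l²*T + 2 = T*l² + 2 = 2 + T*l²)
V(q) = 2 + q³ (V(q) = 2 + q*q² = 2 + q³)
-34*(V(-3) + (-4 - 2)²) = -34*((2 + (-3)³) + (-4 - 2)²) = -34*((2 - 27) + (-6)²) = -34*(-25 + 36) = -34*11 = -374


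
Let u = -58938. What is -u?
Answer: 58938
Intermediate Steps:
-u = -1*(-58938) = 58938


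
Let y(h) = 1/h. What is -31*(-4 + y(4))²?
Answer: -6975/16 ≈ -435.94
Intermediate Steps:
-31*(-4 + y(4))² = -31*(-4 + 1/4)² = -31*(-4 + ¼)² = -31*(-15/4)² = -31*225/16 = -6975/16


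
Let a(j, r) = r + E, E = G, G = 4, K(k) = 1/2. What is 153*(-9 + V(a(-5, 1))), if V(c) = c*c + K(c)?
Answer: 5049/2 ≈ 2524.5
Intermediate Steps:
K(k) = ½
E = 4
a(j, r) = 4 + r (a(j, r) = r + 4 = 4 + r)
V(c) = ½ + c² (V(c) = c*c + ½ = c² + ½ = ½ + c²)
153*(-9 + V(a(-5, 1))) = 153*(-9 + (½ + (4 + 1)²)) = 153*(-9 + (½ + 5²)) = 153*(-9 + (½ + 25)) = 153*(-9 + 51/2) = 153*(33/2) = 5049/2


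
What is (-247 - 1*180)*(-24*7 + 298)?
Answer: -55510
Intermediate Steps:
(-247 - 1*180)*(-24*7 + 298) = (-247 - 180)*(-168 + 298) = -427*130 = -55510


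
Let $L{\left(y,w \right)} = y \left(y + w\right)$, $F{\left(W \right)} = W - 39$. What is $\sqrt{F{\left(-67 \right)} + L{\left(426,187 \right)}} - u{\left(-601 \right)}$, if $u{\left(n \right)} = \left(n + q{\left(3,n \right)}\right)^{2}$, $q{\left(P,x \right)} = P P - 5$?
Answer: $-356409 + 2 \sqrt{65258} \approx -3.559 \cdot 10^{5}$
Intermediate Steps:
$F{\left(W \right)} = -39 + W$
$L{\left(y,w \right)} = y \left(w + y\right)$
$q{\left(P,x \right)} = -5 + P^{2}$ ($q{\left(P,x \right)} = P^{2} - 5 = -5 + P^{2}$)
$u{\left(n \right)} = \left(4 + n\right)^{2}$ ($u{\left(n \right)} = \left(n - \left(5 - 3^{2}\right)\right)^{2} = \left(n + \left(-5 + 9\right)\right)^{2} = \left(n + 4\right)^{2} = \left(4 + n\right)^{2}$)
$\sqrt{F{\left(-67 \right)} + L{\left(426,187 \right)}} - u{\left(-601 \right)} = \sqrt{\left(-39 - 67\right) + 426 \left(187 + 426\right)} - \left(4 - 601\right)^{2} = \sqrt{-106 + 426 \cdot 613} - \left(-597\right)^{2} = \sqrt{-106 + 261138} - 356409 = \sqrt{261032} - 356409 = 2 \sqrt{65258} - 356409 = -356409 + 2 \sqrt{65258}$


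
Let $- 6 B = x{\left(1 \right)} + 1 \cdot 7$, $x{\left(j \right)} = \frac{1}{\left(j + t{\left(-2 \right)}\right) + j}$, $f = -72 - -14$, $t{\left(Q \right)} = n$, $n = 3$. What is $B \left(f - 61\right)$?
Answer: $\frac{714}{5} \approx 142.8$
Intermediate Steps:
$t{\left(Q \right)} = 3$
$f = -58$ ($f = -72 + 14 = -58$)
$x{\left(j \right)} = \frac{1}{3 + 2 j}$ ($x{\left(j \right)} = \frac{1}{\left(j + 3\right) + j} = \frac{1}{\left(3 + j\right) + j} = \frac{1}{3 + 2 j}$)
$B = - \frac{6}{5}$ ($B = - \frac{\frac{1}{3 + 2 \cdot 1} + 1 \cdot 7}{6} = - \frac{\frac{1}{3 + 2} + 7}{6} = - \frac{\frac{1}{5} + 7}{6} = \left(- \frac{1}{6}\right) \frac{36}{5} = - \frac{6}{5} \approx -1.2$)
$B \left(f - 61\right) = - \frac{6 \left(-58 - 61\right)}{5} = \left(- \frac{6}{5}\right) \left(-119\right) = \frac{714}{5}$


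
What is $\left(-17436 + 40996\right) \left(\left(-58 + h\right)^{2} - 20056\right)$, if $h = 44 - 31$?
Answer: $-424810360$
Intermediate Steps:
$h = 13$
$\left(-17436 + 40996\right) \left(\left(-58 + h\right)^{2} - 20056\right) = \left(-17436 + 40996\right) \left(\left(-58 + 13\right)^{2} - 20056\right) = 23560 \left(\left(-45\right)^{2} - 20056\right) = 23560 \left(2025 - 20056\right) = 23560 \left(-18031\right) = -424810360$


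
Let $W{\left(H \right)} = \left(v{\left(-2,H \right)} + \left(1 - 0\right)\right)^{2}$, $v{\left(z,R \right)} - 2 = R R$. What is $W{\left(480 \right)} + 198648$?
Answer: $53085741057$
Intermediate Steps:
$v{\left(z,R \right)} = 2 + R^{2}$ ($v{\left(z,R \right)} = 2 + R R = 2 + R^{2}$)
$W{\left(H \right)} = \left(3 + H^{2}\right)^{2}$ ($W{\left(H \right)} = \left(\left(2 + H^{2}\right) + \left(1 - 0\right)\right)^{2} = \left(\left(2 + H^{2}\right) + \left(1 + 0\right)\right)^{2} = \left(\left(2 + H^{2}\right) + 1\right)^{2} = \left(3 + H^{2}\right)^{2}$)
$W{\left(480 \right)} + 198648 = \left(3 + 480^{2}\right)^{2} + 198648 = \left(3 + 230400\right)^{2} + 198648 = 230403^{2} + 198648 = 53085542409 + 198648 = 53085741057$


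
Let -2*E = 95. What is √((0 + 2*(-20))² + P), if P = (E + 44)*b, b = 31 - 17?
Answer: √1551 ≈ 39.383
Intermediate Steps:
b = 14
E = -95/2 (E = -½*95 = -95/2 ≈ -47.500)
P = -49 (P = (-95/2 + 44)*14 = -7/2*14 = -49)
√((0 + 2*(-20))² + P) = √((0 + 2*(-20))² - 49) = √((0 - 40)² - 49) = √((-40)² - 49) = √(1600 - 49) = √1551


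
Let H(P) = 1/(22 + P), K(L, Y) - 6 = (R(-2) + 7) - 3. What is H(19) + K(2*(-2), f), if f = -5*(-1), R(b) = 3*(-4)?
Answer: -81/41 ≈ -1.9756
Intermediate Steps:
R(b) = -12
f = 5
K(L, Y) = -2 (K(L, Y) = 6 + ((-12 + 7) - 3) = 6 + (-5 - 3) = 6 - 8 = -2)
H(19) + K(2*(-2), f) = 1/(22 + 19) - 2 = 1/41 - 2 = -81/41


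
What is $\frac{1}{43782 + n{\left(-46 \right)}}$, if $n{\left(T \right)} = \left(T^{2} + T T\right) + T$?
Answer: $\frac{1}{47968} \approx 2.0847 \cdot 10^{-5}$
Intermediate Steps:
$n{\left(T \right)} = T + 2 T^{2}$ ($n{\left(T \right)} = \left(T^{2} + T^{2}\right) + T = 2 T^{2} + T = T + 2 T^{2}$)
$\frac{1}{43782 + n{\left(-46 \right)}} = \frac{1}{43782 - 46 \left(1 + 2 \left(-46\right)\right)} = \frac{1}{43782 - 46 \left(1 - 92\right)} = \frac{1}{43782 - -4186} = \frac{1}{43782 + 4186} = \frac{1}{47968}$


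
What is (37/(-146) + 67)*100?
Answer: 487250/73 ≈ 6674.7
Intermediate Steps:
(37/(-146) + 67)*100 = (37*(-1/146) + 67)*100 = (-37/146 + 67)*100 = (9745/146)*100 = 487250/73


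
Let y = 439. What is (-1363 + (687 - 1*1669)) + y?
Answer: -1906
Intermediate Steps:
(-1363 + (687 - 1*1669)) + y = (-1363 + (687 - 1*1669)) + 439 = (-1363 + (687 - 1669)) + 439 = (-1363 - 982) + 439 = -2345 + 439 = -1906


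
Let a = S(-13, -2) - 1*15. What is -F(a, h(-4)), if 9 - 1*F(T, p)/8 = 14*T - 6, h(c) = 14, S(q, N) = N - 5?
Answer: -2584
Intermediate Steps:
S(q, N) = -5 + N
a = -22 (a = (-5 - 2) - 1*15 = -7 - 15 = -22)
F(T, p) = 120 - 112*T (F(T, p) = 72 - 8*(14*T - 6) = 72 - 8*(-6 + 14*T) = 72 + (48 - 112*T) = 120 - 112*T)
-F(a, h(-4)) = -(120 - 112*(-22)) = -(120 + 2464) = -1*2584 = -2584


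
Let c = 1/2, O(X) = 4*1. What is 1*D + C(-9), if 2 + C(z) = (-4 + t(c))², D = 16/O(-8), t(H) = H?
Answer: 57/4 ≈ 14.250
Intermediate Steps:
O(X) = 4
c = ½ ≈ 0.50000
D = 4 (D = 16/4 = 16*(¼) = 4)
C(z) = 41/4 (C(z) = -2 + (-4 + ½)² = -2 + (-7/2)² = -2 + 49/4 = 41/4)
1*D + C(-9) = 1*4 + 41/4 = 4 + 41/4 = 57/4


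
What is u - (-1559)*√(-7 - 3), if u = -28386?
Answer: -28386 + 1559*I*√10 ≈ -28386.0 + 4930.0*I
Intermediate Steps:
u - (-1559)*√(-7 - 3) = -28386 - (-1559)*√(-7 - 3) = -28386 - (-1559)*√(-10) = -28386 - (-1559)*I*√10 = -28386 + 1559*I*√10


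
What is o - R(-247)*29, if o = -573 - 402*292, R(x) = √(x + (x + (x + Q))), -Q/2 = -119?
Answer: -117957 - 29*I*√503 ≈ -1.1796e+5 - 650.4*I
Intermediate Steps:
Q = 238 (Q = -2*(-119) = 238)
R(x) = √(238 + 3*x) (R(x) = √(x + (x + (x + 238))) = √(x + (x + (238 + x))) = √(x + (238 + 2*x)) = √(238 + 3*x))
o = -117957 (o = -573 - 117384 = -117957)
o - R(-247)*29 = -117957 - √(238 + 3*(-247))*29 = -117957 - √(238 - 741)*29 = -117957 - √(-503)*29 = -117957 - I*√503*29 = -117957 - 29*I*√503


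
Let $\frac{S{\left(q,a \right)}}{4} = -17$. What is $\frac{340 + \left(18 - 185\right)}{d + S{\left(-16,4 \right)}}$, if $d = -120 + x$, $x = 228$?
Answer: $\frac{173}{40} \approx 4.325$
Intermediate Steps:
$S{\left(q,a \right)} = -68$ ($S{\left(q,a \right)} = 4 \left(-17\right) = -68$)
$d = 108$ ($d = -120 + 228 = 108$)
$\frac{340 + \left(18 - 185\right)}{d + S{\left(-16,4 \right)}} = \frac{340 + \left(18 - 185\right)}{108 - 68} = \frac{340 - 167}{40} = 173 \cdot \frac{1}{40} = \frac{173}{40}$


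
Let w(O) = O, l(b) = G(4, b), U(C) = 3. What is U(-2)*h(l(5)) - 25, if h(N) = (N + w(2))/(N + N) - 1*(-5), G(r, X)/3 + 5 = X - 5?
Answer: -87/10 ≈ -8.7000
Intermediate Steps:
G(r, X) = -30 + 3*X (G(r, X) = -15 + 3*(X - 5) = -15 + 3*(-5 + X) = -15 + (-15 + 3*X) = -30 + 3*X)
l(b) = -30 + 3*b
h(N) = 5 + (2 + N)/(2*N) (h(N) = (N + 2)/(N + N) - 1*(-5) = (2 + N)/((2*N)) + 5 = (2 + N)*(1/(2*N)) + 5 = (2 + N)/(2*N) + 5 = 5 + (2 + N)/(2*N))
U(-2)*h(l(5)) - 25 = 3*(11/2 + 1/(-30 + 3*5)) - 25 = 3*(11/2 + 1/(-30 + 15)) - 25 = 3*(11/2 + 1/(-15)) - 25 = 3*(11/2 - 1/15) - 25 = 3*(163/30) - 25 = 163/10 - 25 = -87/10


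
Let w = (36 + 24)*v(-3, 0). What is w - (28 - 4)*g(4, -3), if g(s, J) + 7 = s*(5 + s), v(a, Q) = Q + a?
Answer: -876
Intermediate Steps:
g(s, J) = -7 + s*(5 + s)
w = -180 (w = (36 + 24)*(0 - 3) = 60*(-3) = -180)
w - (28 - 4)*g(4, -3) = -180 - (28 - 4)*(-7 + 4² + 5*4) = -180 - 24*(-7 + 16 + 20) = -180 - 24*29 = -180 - 1*696 = -180 - 696 = -876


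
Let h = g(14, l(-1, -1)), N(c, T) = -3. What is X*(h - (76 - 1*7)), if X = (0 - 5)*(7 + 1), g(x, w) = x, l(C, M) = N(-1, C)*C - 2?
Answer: 2200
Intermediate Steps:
l(C, M) = -2 - 3*C (l(C, M) = -3*C - 2 = -2 - 3*C)
h = 14
X = -40 (X = -5*8 = -40)
X*(h - (76 - 1*7)) = -40*(14 - (76 - 1*7)) = -40*(14 - (76 - 7)) = -40*(14 - 1*69) = -40*(14 - 69) = -40*(-55) = 2200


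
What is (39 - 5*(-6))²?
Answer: 4761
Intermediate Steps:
(39 - 5*(-6))² = (39 + 30)² = 69² = 4761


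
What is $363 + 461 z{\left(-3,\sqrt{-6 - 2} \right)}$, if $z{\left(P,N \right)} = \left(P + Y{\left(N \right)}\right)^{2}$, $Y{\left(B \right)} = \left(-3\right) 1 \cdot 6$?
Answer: $203664$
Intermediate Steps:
$Y{\left(B \right)} = -18$ ($Y{\left(B \right)} = \left(-3\right) 6 = -18$)
$z{\left(P,N \right)} = \left(-18 + P\right)^{2}$ ($z{\left(P,N \right)} = \left(P - 18\right)^{2} = \left(-18 + P\right)^{2}$)
$363 + 461 z{\left(-3,\sqrt{-6 - 2} \right)} = 363 + 461 \left(-18 - 3\right)^{2} = 363 + 461 \left(-21\right)^{2} = 363 + 461 \cdot 441 = 363 + 203301 = 203664$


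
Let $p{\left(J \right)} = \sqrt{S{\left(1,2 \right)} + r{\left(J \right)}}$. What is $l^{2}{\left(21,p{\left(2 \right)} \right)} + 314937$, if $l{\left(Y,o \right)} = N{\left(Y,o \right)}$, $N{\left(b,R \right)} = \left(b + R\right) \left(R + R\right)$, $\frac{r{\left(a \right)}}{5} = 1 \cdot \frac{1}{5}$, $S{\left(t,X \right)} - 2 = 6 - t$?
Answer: $329305 + 2688 \sqrt{2} \approx 3.3311 \cdot 10^{5}$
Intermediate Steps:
$S{\left(t,X \right)} = 8 - t$ ($S{\left(t,X \right)} = 2 - \left(-6 + t\right) = 8 - t$)
$r{\left(a \right)} = 1$ ($r{\left(a \right)} = 5 \cdot 1 \cdot \frac{1}{5} = 5 \cdot \frac{1}{5} = 1$)
$N{\left(b,R \right)} = 2 R \left(R + b\right)$ ($N{\left(b,R \right)} = \left(R + b\right) 2 R = 2 R \left(R + b\right)$)
$p{\left(J \right)} = 2 \sqrt{2}$ ($p{\left(J \right)} = \sqrt{\left(8 - 1\right) + 1} = \sqrt{7 + 1} = \sqrt{8} = 2 \sqrt{2}$)
$l{\left(Y,o \right)} = 2 o \left(Y + o\right)$ ($l{\left(Y,o \right)} = 2 o \left(o + Y\right) = 2 o \left(Y + o\right)$)
$l^{2}{\left(21,p{\left(2 \right)} \right)} + 314937 = \left(2 \cdot 2 \sqrt{2} \left(21 + 2 \sqrt{2}\right)\right)^{2} + 314937 = \left(4 \sqrt{2} \left(21 + 2 \sqrt{2}\right)\right)^{2} + 314937 = 32 \left(21 + 2 \sqrt{2}\right)^{2} + 314937 = 314937 + 32 \left(21 + 2 \sqrt{2}\right)^{2}$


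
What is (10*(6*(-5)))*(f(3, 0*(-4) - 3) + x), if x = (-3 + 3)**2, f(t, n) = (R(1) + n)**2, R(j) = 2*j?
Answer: -300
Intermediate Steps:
f(t, n) = (2 + n)**2 (f(t, n) = (2*1 + n)**2 = (2 + n)**2)
x = 0 (x = 0**2 = 0)
(10*(6*(-5)))*(f(3, 0*(-4) - 3) + x) = (10*(6*(-5)))*((2 + (0*(-4) - 3))**2 + 0) = (10*(-30))*((2 + (0 - 3))**2 + 0) = -300*((2 - 3)**2 + 0) = -300*((-1)**2 + 0) = -300*(1 + 0) = -300*1 = -300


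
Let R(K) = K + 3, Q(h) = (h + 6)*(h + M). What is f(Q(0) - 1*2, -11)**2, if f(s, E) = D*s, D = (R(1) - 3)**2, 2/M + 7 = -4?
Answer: 1156/121 ≈ 9.5537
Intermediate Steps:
M = -2/11 (M = 2/(-7 - 4) = 2/(-11) = 2*(-1/11) = -2/11 ≈ -0.18182)
Q(h) = (6 + h)*(-2/11 + h) (Q(h) = (h + 6)*(h - 2/11) = (6 + h)*(-2/11 + h))
R(K) = 3 + K
D = 1 (D = ((3 + 1) - 3)**2 = (4 - 3)**2 = 1**2 = 1)
f(s, E) = s (f(s, E) = 1*s = s)
f(Q(0) - 1*2, -11)**2 = ((-12/11 + 0**2 + (64/11)*0) - 1*2)**2 = ((-12/11 + 0 + 0) - 2)**2 = (-12/11 - 2)**2 = (-34/11)**2 = 1156/121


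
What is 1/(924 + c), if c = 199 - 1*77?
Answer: 1/1046 ≈ 0.00095602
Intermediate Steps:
c = 122 (c = 199 - 77 = 122)
1/(924 + c) = 1/(924 + 122) = 1/1046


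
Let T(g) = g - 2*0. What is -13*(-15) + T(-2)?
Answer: 193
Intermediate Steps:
T(g) = g (T(g) = g + 0 = g)
-13*(-15) + T(-2) = -13*(-15) - 2 = 195 - 2 = 193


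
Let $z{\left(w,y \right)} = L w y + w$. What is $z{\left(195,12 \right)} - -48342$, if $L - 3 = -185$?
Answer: $-377343$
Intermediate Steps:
$L = -182$ ($L = 3 - 185 = -182$)
$z{\left(w,y \right)} = w - 182 w y$ ($z{\left(w,y \right)} = - 182 w y + w = w - 182 w y$)
$z{\left(195,12 \right)} - -48342 = 195 \left(1 - 2184\right) - -48342 = 195 \left(1 - 2184\right) + 48342 = 195 \left(-2183\right) + 48342 = -425685 + 48342 = -377343$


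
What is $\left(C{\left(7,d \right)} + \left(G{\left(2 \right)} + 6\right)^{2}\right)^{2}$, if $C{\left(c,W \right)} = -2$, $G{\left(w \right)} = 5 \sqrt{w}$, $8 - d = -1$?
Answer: $14256 + 10080 \sqrt{2} \approx 28511.0$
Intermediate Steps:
$d = 9$ ($d = 8 - -1 = 8 + 1 = 9$)
$\left(C{\left(7,d \right)} + \left(G{\left(2 \right)} + 6\right)^{2}\right)^{2} = \left(-2 + \left(5 \sqrt{2} + 6\right)^{2}\right)^{2} = \left(-2 + \left(6 + 5 \sqrt{2}\right)^{2}\right)^{2}$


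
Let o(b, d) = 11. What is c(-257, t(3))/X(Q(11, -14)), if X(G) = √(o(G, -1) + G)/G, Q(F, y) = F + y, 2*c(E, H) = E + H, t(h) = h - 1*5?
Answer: 777*√2/8 ≈ 137.36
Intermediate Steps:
t(h) = -5 + h (t(h) = h - 5 = -5 + h)
c(E, H) = E/2 + H/2 (c(E, H) = (E + H)/2 = E/2 + H/2)
X(G) = √(11 + G)/G
c(-257, t(3))/X(Q(11, -14)) = ((½)*(-257) + (-5 + 3)/2)/((√(11 + (11 - 14))/(11 - 14))) = (-257/2 + (½)*(-2))/((√(11 - 3)/(-3))) = (-257/2 - 1)/((-2*√2/3)) = -259*(-3*√2/4)/2 = -(-777)*√2/8 = 777*√2/8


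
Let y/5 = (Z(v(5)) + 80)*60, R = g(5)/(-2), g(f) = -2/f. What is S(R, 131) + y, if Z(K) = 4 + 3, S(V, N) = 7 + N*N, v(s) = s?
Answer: 43268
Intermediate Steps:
R = ⅕ (R = -2/5/(-2) = -2*⅕*(-½) = -⅖*(-½) = ⅕ ≈ 0.20000)
S(V, N) = 7 + N²
Z(K) = 7
y = 26100 (y = 5*((7 + 80)*60) = 5*(87*60) = 5*5220 = 26100)
S(R, 131) + y = (7 + 131²) + 26100 = (7 + 17161) + 26100 = 17168 + 26100 = 43268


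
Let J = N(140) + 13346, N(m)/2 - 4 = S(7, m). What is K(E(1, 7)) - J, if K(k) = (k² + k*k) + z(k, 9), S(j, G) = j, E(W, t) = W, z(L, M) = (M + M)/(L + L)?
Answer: -13357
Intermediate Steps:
z(L, M) = M/L (z(L, M) = (2*M)/((2*L)) = (2*M)*(1/(2*L)) = M/L)
N(m) = 22 (N(m) = 8 + 2*7 = 8 + 14 = 22)
J = 13368 (J = 22 + 13346 = 13368)
K(k) = 2*k² + 9/k (K(k) = (k² + k*k) + 9/k = (k² + k²) + 9/k = 2*k² + 9/k)
K(E(1, 7)) - J = (9 + 2*1³)/1 - 1*13368 = 1*(9 + 2*1) - 13368 = 1*(9 + 2) - 13368 = 1*11 - 13368 = 11 - 13368 = -13357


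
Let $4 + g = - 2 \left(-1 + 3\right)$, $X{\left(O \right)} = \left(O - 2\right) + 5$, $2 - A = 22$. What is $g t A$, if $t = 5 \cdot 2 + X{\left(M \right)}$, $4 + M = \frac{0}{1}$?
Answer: $1440$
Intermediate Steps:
$A = -20$ ($A = 2 - 22 = -20$)
$M = -4$ ($M = -4 + \frac{0}{1} = -4 + 0 \cdot 1 = -4 + 0 = -4$)
$X{\left(O \right)} = 3 + O$ ($X{\left(O \right)} = \left(-2 + O\right) + 5 = 3 + O$)
$g = -8$ ($g = -4 - 2 \left(-1 + 3\right) = -4 - 4 = -8$)
$t = 9$ ($t = 5 \cdot 2 + \left(3 - 4\right) = 10 - 1 = 9$)
$g t A = \left(-8\right) 9 \left(-20\right) = \left(-72\right) \left(-20\right) = 1440$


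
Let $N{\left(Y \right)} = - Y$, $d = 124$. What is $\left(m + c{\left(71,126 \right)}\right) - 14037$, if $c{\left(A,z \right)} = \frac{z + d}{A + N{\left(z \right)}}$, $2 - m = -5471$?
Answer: $- \frac{94254}{11} \approx -8568.5$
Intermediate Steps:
$m = 5473$ ($m = 2 - -5471 = 2 + 5471 = 5473$)
$c{\left(A,z \right)} = \frac{124 + z}{A - z}$ ($c{\left(A,z \right)} = \frac{z + 124}{A - z} = \frac{124 + z}{A - z}$)
$\left(m + c{\left(71,126 \right)}\right) - 14037 = \left(5473 + \frac{124 + 126}{71 - 126}\right) - 14037 = \left(5473 + \frac{1}{71 - 126} \cdot 250\right) - 14037 = \left(5473 + \frac{1}{-55} \cdot 250\right) - 14037 = \left(5473 - \frac{50}{11}\right) - 14037 = \frac{60153}{11} - 14037 = - \frac{94254}{11}$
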